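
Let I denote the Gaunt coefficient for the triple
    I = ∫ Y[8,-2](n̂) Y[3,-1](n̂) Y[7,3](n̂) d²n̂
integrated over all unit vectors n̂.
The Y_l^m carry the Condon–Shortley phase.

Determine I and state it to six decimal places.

-0.104118

Rules hold: Σm=0, L=18 even, 5≤7≤11.
N = 17·7·15 = 1785
Δ = 4!·12!·2!/19! = 1/5290740
Racah Σ t=1..3: t=1:−1/7257600 t=2:+1/2073600 t=3:−1/7257600 = 1/4838400
⇒ 3j(8 3 7; 0 0 0)² = 252/20995, sgn -1
Racah Σ t=0..2: t=0:+1/348364800 t=1:−1/13063680 t=2:+1/7741440 = 29/522547200
⇒ 3j(8 3 7; -2 -1 3)² = 1682/264537, sgn +1
4πI² = N·(3j₀)²·(3jₘ)² = 141288/1037153
I = -1·√(0.136227/4π) = -0.10411811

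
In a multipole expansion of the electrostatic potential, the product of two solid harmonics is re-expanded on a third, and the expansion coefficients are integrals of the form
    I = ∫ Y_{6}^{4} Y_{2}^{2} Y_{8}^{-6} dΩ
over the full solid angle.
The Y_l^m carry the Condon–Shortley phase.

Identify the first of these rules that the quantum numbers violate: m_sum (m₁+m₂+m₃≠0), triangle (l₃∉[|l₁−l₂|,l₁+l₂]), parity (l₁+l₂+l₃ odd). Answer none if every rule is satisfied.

azimuthal sum: 4 + 2 − 6 = 0  ✓
4 ≤ 8 ≤ 8 (triangle on l)  ✓
L = 6 + 2 + 8 = 16 (even)  ✓

none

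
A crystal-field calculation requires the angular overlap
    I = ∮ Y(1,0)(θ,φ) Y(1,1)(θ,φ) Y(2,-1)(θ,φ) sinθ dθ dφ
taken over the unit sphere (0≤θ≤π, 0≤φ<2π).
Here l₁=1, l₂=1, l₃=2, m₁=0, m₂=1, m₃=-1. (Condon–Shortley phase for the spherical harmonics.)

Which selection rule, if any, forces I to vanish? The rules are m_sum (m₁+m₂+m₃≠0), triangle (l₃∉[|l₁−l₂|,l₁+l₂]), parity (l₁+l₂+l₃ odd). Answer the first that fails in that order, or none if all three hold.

none

Σmᵢ = 0  ✓
l₃∈[|l₁−l₂|,l₁+l₂]=[0,2], have l₃=2  ✓
Σlᵢ = 4 ⇒ even  ✓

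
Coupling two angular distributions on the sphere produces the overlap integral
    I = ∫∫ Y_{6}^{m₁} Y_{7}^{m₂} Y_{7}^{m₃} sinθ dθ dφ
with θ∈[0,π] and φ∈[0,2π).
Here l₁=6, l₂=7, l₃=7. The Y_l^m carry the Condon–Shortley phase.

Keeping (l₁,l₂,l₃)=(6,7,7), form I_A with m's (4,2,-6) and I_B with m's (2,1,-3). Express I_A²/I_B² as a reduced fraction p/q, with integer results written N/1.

Shared (l₁,l₂,l₃)=(6,7,7): N and (l;000)² cancel in I_A²/I_B².
A: Δ = 6!·6!·8!/21! = 1/2444321880; Racah Σ t=1..2: t=1:−1/580608000 t=2:+1/174182400 = 1/248832000; ⇒ 3j(6 7 7; 4 2 -6)² = 21/1615, sgn -1
B: Δ = 6!·6!·8!/21! = 1/2444321880; Racah Σ t=0..4: t=0:+1/1393459200 t=1:−1/21772800 t=2:+1/3317760 t=3:−1/3110400 t=4:+1/19906560 = -1/66355200; ⇒ 3j(6 7 7; 2 1 -3)² = 21/92378, sgn -1
I_A²/I_B² = (21/1615)/(21/92378) = 286/5

286/5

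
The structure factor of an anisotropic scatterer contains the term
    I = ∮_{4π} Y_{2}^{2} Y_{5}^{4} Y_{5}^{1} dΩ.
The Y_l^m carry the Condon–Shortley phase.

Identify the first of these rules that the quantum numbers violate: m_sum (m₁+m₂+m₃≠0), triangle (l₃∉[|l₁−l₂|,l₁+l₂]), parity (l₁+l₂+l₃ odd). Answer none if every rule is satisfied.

Σmᵢ = 7  ✗
l₃∈[|l₁−l₂|,l₁+l₂]=[3,7], have l₃=5
Σlᵢ = 12 ⇒ even

m_sum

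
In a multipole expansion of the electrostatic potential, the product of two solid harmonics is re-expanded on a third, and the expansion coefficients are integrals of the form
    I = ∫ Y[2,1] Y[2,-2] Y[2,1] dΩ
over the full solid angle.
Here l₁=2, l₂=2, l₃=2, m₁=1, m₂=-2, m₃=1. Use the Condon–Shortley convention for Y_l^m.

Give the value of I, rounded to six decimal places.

m-sum 0 ✓  L=6 even ✓  0≤2≤4 ✓
Π(2lᵢ+1) = 5×5×5 = 125
triangle coeff Δ(2,2,2) = 1/630
Σ_t [0,2]: t=0:+1/8 t=1:−1/1 t=2:+1/8 = -3/4
(3j)²=2/35 [(2 2 2; 0 0 0)], sign=-1
Σ_t [0,0]: t=0:+1/4 = 1/4
(3j)²=3/35 [(2 2 2; 1 -2 1)], sign=-1
⇒ 4πI² = 30/49
I = (+1)√(30/49/(4π)) = 0.22072812

0.220728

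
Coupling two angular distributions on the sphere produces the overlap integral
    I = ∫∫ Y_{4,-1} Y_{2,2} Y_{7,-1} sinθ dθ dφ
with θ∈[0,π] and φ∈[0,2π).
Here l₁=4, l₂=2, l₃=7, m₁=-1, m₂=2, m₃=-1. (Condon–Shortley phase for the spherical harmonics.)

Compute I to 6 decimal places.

l₃=7 ∉ [2,6] — triangle fails ⇒ I = 0

0.000000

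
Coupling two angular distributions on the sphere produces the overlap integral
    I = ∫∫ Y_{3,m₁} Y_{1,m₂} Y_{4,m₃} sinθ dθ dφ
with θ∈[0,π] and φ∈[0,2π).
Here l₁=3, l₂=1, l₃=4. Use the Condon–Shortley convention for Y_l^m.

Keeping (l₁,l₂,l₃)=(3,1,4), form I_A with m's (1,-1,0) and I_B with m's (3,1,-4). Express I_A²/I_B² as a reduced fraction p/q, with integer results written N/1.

l's match ⇒ only the (l;m) 3-j factors differ between A and B.
A: triangle coeff Δ(3,1,4) = 1/252; Σ_t [0,0]: t=0:+1/96 = 1/96; (3j)²=1/42 [(3 1 4; 1 -1 0)], sign=+1
B: triangle coeff Δ(3,1,4) = 1/252; Σ_t [0,0]: t=0:+1/1440 = 1/1440; (3j)²=1/9 [(3 1 4; 3 1 -4)], sign=+1
I_A²/I_B² = (1/42)/(1/9) = 3/14

3/14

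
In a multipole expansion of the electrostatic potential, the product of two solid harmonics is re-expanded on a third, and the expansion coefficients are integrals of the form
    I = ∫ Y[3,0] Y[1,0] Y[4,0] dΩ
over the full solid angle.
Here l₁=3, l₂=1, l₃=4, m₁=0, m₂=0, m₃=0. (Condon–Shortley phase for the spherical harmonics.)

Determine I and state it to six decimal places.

0.246233

Checks pass: Σm=0; 8 even; l₃=4∈[2,4].
(2·3+1)(2·1+1)(2·4+1) = 189
Δ: 0! 6! 2! / 9! → 1/252
sum: t=0:+1/36 = 1/36
3j²(3 1 4; 0 0 0) = Δ·Π!·Σ² = 4/63  (sign +1)
(m-triple is (0,0,0) — same symbol as above.)
combine: 4πI² = 189·4/63·4/63 = 16/21
take √, sign +1: I = 0.24623252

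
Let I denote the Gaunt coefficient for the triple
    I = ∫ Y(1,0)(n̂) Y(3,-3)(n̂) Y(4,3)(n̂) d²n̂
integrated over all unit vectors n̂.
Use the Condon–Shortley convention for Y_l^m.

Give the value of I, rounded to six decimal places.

m-sum 0 ✓  L=8 even ✓  2≤4≤4 ✓
Π(2lᵢ+1) = 3×7×9 = 189
triangle coeff Δ(1,3,4) = 1/252
Σ_t [0,0]: t=0:+1/36 = 1/36
(3j)²=4/63 [(1 3 4; 0 0 0)], sign=+1
Σ_t [0,0]: t=0:+1/720 = 1/720
(3j)²=1/36 [(1 3 4; 0 -3 3)], sign=-1
⇒ 4πI² = 1/3
I = (-1)√(1/3/(4π)) = -0.16286750

-0.162868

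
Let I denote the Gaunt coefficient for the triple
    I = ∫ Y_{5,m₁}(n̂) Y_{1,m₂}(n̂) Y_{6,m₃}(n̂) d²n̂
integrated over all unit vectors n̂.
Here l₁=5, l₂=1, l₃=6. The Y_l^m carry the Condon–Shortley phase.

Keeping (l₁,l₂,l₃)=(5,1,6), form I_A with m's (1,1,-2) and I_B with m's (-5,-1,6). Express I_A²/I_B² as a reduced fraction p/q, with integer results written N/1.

l's match ⇒ only the (l;m) 3-j factors differ between A and B.
A: triangle coeff Δ(5,1,6) = 1/858; Σ_t [0,0]: t=0:+1/34560 = 1/34560; (3j)²=14/429 [(5 1 6; 1 1 -2)], sign=+1
B: triangle coeff Δ(5,1,6) = 1/858; Σ_t [0,0]: t=0:+1/7257600 = 1/7257600; (3j)²=1/13 [(5 1 6; -5 -1 6)], sign=+1
I_A²/I_B² = (14/429)/(1/13) = 14/33

14/33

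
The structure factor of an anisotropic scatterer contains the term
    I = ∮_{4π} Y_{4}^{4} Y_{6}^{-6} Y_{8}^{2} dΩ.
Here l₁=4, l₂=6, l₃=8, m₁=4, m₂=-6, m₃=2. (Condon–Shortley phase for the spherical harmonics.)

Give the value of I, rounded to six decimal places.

m-sum 0 ✓  L=18 even ✓  2≤8≤10 ✓
Π(2lᵢ+1) = 9×13×17 = 1989
triangle coeff Δ(4,6,8) = 1/23279256
Σ_t [0,2]: t=0:+1/1658880 t=1:−1/518400 t=2:+1/1658880 = -1/1382400
(3j)²=504/46189 [(4 6 8; 0 0 0)], sign=-1
Σ_t [0,0]: t=0:+1/5225472000 = 1/5225472000
(3j)²=1/12597 [(4 6 8; 4 -6 2)], sign=+1
⇒ 4πI² = 1512/877591
I = (-1)√(1512/877591/(4π)) = -0.01170914

-0.011709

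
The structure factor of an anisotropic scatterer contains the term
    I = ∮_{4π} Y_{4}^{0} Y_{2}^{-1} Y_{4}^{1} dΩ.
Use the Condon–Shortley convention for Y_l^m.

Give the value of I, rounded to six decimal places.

-0.044869

m-sum 0 ✓  L=10 even ✓  2≤4≤6 ✓
Π(2lᵢ+1) = 9×5×9 = 405
triangle coeff Δ(4,2,4) = 1/13860
Σ_t [0,2]: t=0:+1/192 t=1:−1/36 t=2:+1/192 = -5/288
(3j)²=20/693 [(4 2 4; 0 0 0)], sign=-1
Σ_t [0,1]: t=0:+1/96 t=1:−1/72 = -1/288
(3j)²=1/462 [(4 2 4; 0 -1 1)], sign=+1
⇒ 4πI² = 150/5929
I = (-1)√(150/5929/(4π)) = -0.04486937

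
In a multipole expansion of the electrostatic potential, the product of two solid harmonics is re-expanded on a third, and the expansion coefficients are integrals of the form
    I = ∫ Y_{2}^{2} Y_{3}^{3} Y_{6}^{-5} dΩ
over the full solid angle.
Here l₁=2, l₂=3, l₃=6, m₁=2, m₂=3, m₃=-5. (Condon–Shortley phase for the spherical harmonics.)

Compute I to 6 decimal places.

|2−3|≤6≤2+3 violated ⇒ I = 0

0.000000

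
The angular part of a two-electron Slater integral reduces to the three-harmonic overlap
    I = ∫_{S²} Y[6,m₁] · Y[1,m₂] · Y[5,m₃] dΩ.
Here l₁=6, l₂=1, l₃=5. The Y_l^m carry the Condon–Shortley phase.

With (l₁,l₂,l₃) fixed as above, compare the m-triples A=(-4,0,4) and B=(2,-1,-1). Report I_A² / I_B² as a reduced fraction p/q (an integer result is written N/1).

5/7

Shared (l₁,l₂,l₃)=(6,1,5): N and (l;000)² cancel in I_A²/I_B².
A: Δ = 2!·10!·0!/13! = 1/858; Racah Σ t=1..1: t=1:−1/362880 = -1/362880; ⇒ 3j(6 1 5; -4 0 4)² = 10/429, sgn +1
B: Δ = 2!·10!·0!/13! = 1/858; Racah Σ t=0..0: t=0:+1/34560 = 1/34560; ⇒ 3j(6 1 5; 2 -1 -1)² = 14/429, sgn +1
I_A²/I_B² = (10/429)/(14/429) = 5/7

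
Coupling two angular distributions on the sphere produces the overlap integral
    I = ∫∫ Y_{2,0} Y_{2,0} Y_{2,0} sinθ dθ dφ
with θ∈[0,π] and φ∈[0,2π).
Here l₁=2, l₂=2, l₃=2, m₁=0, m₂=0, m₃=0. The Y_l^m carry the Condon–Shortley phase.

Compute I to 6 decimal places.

0.180224

Checks pass: Σm=0; 6 even; l₃=2∈[0,4].
(2·2+1)(2·2+1)(2·2+1) = 125
Δ: 2! 2! 2! / 7! → 1/630
sum: t=0:+1/8 t=1:−1/1 t=2:+1/8 = -3/4
3j²(2 2 2; 0 0 0) = Δ·Π!·Σ² = 2/35  (sign -1)
(m-triple is (0,0,0) — same symbol as above.)
combine: 4πI² = 125·2/35·2/35 = 20/49
take √, sign +1: I = 0.18022375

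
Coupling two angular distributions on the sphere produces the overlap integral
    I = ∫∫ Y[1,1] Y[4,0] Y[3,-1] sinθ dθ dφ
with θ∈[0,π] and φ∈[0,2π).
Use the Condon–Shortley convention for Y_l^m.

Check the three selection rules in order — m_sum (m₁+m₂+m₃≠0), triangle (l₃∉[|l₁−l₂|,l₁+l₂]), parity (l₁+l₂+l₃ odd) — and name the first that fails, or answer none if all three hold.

m₁+m₂+m₃ = 1 + 0 − 1 = 0  ✓
triangle: |1−4|=3 ≤ l₃=3 ≤ 1+4=5  ✓
parity: l₁+l₂+l₃ = 8 is even  ✓

none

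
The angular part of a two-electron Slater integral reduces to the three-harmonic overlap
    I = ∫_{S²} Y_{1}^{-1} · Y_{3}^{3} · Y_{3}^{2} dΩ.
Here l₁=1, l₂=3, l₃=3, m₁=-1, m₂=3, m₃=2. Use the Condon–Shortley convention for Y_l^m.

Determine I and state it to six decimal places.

0.000000

m-sum = -1 + 3 + 2 = 4 ≠ 0 ⇒ I = 0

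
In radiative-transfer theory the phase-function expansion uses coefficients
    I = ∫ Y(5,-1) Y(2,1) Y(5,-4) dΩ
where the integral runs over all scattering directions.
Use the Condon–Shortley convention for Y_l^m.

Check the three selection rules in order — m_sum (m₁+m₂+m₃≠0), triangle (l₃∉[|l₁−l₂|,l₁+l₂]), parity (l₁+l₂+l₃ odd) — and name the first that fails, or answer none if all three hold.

m_sum

azimuthal sum: -1 + 1 − 4 = -4  ✗
3 ≤ 5 ≤ 7 (triangle on l)
L = 5 + 2 + 5 = 12 (even)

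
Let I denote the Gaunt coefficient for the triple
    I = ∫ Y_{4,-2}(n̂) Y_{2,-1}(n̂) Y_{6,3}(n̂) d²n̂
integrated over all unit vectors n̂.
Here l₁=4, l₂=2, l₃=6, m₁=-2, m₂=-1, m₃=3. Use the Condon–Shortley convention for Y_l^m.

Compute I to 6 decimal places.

Rules hold: Σm=0, L=12 even, 2≤6≤6.
N = 9·5·13 = 585
Δ = 0!·8!·4!/13! = 1/6435
Racah Σ t=0..0: t=0:+1/2304 = 1/2304
⇒ 3j(4 2 6; 0 0 0)² = 5/143, sgn +1
Racah Σ t=0..0: t=0:+1/8640 = 1/8640
⇒ 3j(4 2 6; -2 -1 3)² = 28/715, sgn -1
4πI² = N·(3j₀)²·(3jₘ)² = 1260/1573
I = -1·√(0.801017/4π) = -0.25247360

-0.252474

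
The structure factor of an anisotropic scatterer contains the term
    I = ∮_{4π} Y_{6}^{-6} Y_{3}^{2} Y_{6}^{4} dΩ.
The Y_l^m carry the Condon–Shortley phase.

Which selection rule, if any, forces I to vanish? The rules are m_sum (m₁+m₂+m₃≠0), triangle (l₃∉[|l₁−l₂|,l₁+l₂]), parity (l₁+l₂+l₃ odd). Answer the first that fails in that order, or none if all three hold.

azimuthal sum: -6 + 2 + 4 = 0  ✓
3 ≤ 6 ≤ 9 (triangle on l)  ✓
L = 6 + 3 + 6 = 15 (odd)  ✗

parity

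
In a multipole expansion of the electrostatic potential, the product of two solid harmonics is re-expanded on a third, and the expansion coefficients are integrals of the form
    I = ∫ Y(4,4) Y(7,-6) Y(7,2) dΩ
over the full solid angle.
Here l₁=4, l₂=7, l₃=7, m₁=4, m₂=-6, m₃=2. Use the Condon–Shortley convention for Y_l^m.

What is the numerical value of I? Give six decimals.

Rules hold: Σm=0, L=18 even, 3≤7≤11.
N = 9·15·15 = 2025
Δ = 4!·4!·10!/19! = 1/58198140
Racah Σ t=0..4: t=0:+1/17418240 t=1:−1/622080 t=2:+1/230400 t=3:−1/622080 t=4:+1/17418240 = 1/806400
⇒ 3j(4 7 7; 0 0 0)² = 2268/230945, sgn -1
Racah Σ t=0..0: t=0:+1/209018880 = 1/209018880
⇒ 3j(4 7 7; 4 -6 2)² = 25/5814, sgn -1
4πI² = N·(3j₀)²·(3jₘ)² = 1275750/14919047
I = +1·√(0.0855115/4π) = 0.08249114

0.082491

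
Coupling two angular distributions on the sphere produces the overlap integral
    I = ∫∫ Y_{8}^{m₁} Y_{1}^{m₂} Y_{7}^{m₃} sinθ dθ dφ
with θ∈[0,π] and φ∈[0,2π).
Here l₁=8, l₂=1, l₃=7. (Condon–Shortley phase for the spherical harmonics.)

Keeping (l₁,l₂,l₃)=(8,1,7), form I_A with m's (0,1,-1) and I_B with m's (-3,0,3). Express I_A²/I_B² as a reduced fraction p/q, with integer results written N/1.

28/55

l's match ⇒ only the (l;m) 3-j factors differ between A and B.
A: triangle coeff Δ(8,1,7) = 1/2040; Σ_t [2,2]: t=2:+1/58060800 = 1/58060800; (3j)²=7/510 [(8 1 7; 0 1 -1)], sign=+1
B: triangle coeff Δ(8,1,7) = 1/2040; Σ_t [1,1]: t=1:−1/87091200 = -1/87091200; (3j)²=11/408 [(8 1 7; -3 0 3)], sign=-1
I_A²/I_B² = (7/510)/(11/408) = 28/55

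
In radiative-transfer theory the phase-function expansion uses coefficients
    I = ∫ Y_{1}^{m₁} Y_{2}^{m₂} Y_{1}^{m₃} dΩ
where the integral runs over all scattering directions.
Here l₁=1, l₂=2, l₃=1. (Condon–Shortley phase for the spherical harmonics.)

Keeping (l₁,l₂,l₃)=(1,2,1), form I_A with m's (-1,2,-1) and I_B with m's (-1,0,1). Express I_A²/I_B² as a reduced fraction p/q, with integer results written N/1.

6/1

Same 1,2,1: normalisation and zero-m 3j drop out of the ratio.
A: Δ: 2! 0! 2! / 5! → 1/30; sum: t=2:+1/4 = 1/4; 3j²(1 2 1; -1 2 -1) = Δ·Π!·Σ² = 1/5  (sign +1)
B: Δ: 2! 0! 2! / 5! → 1/30; sum: t=2:+1/4 = 1/4; 3j²(1 2 1; -1 0 1) = Δ·Π!·Σ² = 1/30  (sign +1)
I_A²/I_B² = (1/5)/(1/30) = 6/1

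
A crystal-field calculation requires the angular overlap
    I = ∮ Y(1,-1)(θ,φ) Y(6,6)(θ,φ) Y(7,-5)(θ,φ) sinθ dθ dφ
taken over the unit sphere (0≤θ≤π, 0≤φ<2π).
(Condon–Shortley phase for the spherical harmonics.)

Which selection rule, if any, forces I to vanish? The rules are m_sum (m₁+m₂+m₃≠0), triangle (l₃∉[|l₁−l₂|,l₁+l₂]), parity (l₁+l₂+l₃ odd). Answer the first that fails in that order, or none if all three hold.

none

azimuthal sum: -1 + 6 − 5 = 0  ✓
5 ≤ 7 ≤ 7 (triangle on l)  ✓
L = 1 + 6 + 7 = 14 (even)  ✓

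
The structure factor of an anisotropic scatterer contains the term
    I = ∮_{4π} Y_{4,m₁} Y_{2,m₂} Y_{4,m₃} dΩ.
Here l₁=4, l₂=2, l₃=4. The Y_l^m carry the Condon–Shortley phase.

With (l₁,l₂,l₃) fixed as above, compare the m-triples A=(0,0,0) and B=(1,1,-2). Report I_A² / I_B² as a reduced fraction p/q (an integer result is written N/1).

400/243

l's match ⇒ only the (l;m) 3-j factors differ between A and B.
A: triangle coeff Δ(4,2,4) = 1/13860; Σ_t [0,2]: t=0:+1/192 t=1:−1/36 t=2:+1/192 = -5/288; (3j)²=20/693 [(4 2 4; 0 0 0)], sign=-1
B: triangle coeff Δ(4,2,4) = 1/13860; Σ_t [1,2]: t=1:−1/96 t=2:+1/240 = -1/160; (3j)²=27/1540 [(4 2 4; 1 1 -2)], sign=-1
I_A²/I_B² = (20/693)/(27/1540) = 400/243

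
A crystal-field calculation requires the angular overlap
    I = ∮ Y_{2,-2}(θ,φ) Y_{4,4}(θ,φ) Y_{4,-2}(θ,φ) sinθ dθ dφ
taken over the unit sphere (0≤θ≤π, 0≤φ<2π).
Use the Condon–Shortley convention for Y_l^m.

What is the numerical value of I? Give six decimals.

-0.106180

m-sum 0 ✓  L=10 even ✓  2≤4≤6 ✓
Π(2lᵢ+1) = 5×9×9 = 405
triangle coeff Δ(2,4,4) = 1/13860
Σ_t [0,2]: t=0:+1/192 t=1:−1/36 t=2:+1/192 = -5/288
(3j)²=20/693 [(2 4 4; 0 0 0)], sign=-1
Σ_t [2,2]: t=2:+1/2880 = 1/2880
(3j)²=2/165 [(2 4 4; -2 4 -2)], sign=+1
⇒ 4πI² = 120/847
I = (-1)√(120/847/(4π)) = -0.10618031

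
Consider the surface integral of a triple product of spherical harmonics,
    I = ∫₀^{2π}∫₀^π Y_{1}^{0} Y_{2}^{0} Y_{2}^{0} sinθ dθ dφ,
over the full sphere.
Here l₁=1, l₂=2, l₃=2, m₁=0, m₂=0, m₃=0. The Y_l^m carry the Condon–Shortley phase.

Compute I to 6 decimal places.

Σlᵢ=5 odd — θ-integrand is odd under cosθ→−cosθ; I=0

0.000000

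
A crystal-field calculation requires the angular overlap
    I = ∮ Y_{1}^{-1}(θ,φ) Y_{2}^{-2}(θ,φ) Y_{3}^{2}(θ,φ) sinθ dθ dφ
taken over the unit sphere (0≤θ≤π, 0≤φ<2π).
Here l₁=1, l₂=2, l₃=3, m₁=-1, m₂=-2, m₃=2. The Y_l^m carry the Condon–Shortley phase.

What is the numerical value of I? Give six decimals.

-1 − 2 + 2 = -1 ≠ 0: azimuthal integral kills it; I = 0

0.000000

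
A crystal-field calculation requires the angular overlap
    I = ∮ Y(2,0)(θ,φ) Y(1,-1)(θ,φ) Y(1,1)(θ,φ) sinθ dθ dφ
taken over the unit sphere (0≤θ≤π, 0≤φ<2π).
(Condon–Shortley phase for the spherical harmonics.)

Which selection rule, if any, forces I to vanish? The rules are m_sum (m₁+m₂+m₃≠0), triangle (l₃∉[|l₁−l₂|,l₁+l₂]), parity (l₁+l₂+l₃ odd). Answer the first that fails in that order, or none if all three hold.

none

Σmᵢ = 0  ✓
l₃∈[|l₁−l₂|,l₁+l₂]=[1,3], have l₃=1  ✓
Σlᵢ = 4 ⇒ even  ✓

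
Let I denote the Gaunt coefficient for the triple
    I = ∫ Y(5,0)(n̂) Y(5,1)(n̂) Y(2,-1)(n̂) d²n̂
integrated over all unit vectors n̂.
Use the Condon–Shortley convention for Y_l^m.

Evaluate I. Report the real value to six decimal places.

-0.036166

m-sum 0 ✓  L=12 even ✓  0≤2≤10 ✓
Π(2lᵢ+1) = 11×11×5 = 605
triangle coeff Δ(5,5,2) = 1/38610
Σ_t [3,5]: t=3:−1/2880 t=4:+1/576 t=5:−1/2880 = 1/960
(3j)²=10/429 [(5 5 2; 0 0 0)], sign=+1
Σ_t [4,5]: t=4:+1/1152 t=5:−1/1440 = 1/5760
(3j)²=1/858 [(5 5 2; 0 1 -1)], sign=-1
⇒ 4πI² = 25/1521
I = (-1)√(25/1521/(4π)) = -0.03616600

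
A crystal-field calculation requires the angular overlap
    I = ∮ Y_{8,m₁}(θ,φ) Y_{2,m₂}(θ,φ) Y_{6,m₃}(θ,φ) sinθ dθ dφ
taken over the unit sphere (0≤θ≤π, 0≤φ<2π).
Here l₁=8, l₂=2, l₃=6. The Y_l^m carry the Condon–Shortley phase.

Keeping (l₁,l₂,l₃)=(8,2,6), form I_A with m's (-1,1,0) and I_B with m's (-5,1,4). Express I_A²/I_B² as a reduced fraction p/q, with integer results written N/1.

98/143

Same 8,2,6: normalisation and zero-m 3j drop out of the ratio.
A: Δ: 4! 12! 0! / 17! → 1/30940; sum: t=3:−1/3110400 = -1/3110400; 3j²(8 2 6; -1 1 0) = Δ·Π!·Σ² = 21/1105  (sign -1)
B: Δ: 4! 12! 0! / 17! → 1/30940; sum: t=3:−1/43545600 = -1/43545600; 3j²(8 2 6; -5 1 4) = Δ·Π!·Σ² = 33/1190  (sign -1)
I_A²/I_B² = (21/1105)/(33/1190) = 98/143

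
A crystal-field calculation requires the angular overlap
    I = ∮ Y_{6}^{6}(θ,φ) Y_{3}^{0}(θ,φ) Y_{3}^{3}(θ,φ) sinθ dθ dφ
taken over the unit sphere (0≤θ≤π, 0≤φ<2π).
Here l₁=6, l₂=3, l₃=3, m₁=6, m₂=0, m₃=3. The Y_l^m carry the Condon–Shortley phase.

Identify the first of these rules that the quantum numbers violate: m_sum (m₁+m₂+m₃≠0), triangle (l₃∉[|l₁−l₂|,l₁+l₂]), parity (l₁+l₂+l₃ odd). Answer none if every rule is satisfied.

m₁+m₂+m₃ = 6 + 0 + 3 = 9  ✗
triangle: |6−3|=3 ≤ l₃=3 ≤ 6+3=9
parity: l₁+l₂+l₃ = 12 is even

m_sum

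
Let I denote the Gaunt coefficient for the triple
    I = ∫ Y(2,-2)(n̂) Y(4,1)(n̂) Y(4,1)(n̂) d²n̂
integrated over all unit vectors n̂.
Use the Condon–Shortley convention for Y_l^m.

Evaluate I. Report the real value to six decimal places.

Checks pass: Σm=0; 10 even; l₃=4∈[2,6].
(2·2+1)(2·4+1)(2·4+1) = 405
Δ: 2! 2! 6! / 11! → 1/13860
sum: t=0:+1/192 t=1:−1/36 t=2:+1/192 = -5/288
3j²(2 4 4; 0 0 0) = Δ·Π!·Σ² = 20/693  (sign -1)
sum: t=2:+1/144 = 1/144
3j²(2 4 4; -2 1 1) = Δ·Π!·Σ² = 10/231  (sign -1)
combine: 4πI² = 405·20/693·10/231 = 3000/5929
take √, sign +1: I = 0.20066192

0.200662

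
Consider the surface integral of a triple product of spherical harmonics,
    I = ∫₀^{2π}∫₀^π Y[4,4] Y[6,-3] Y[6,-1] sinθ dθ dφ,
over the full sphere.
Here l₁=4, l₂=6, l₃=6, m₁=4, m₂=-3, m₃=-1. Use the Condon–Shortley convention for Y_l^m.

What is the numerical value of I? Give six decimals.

-0.167630

Rules hold: Σm=0, L=16 even, 2≤6≤10.
N = 9·13·13 = 1521
Δ = 4!·4!·8!/17! = 1/15315300
Racah Σ t=0..4: t=0:+1/829440 t=1:−1/25920 t=2:+1/9216 t=3:−1/25920 t=4:+1/829440 = 7/207360
⇒ 3j(4 6 6; 0 0 0)² = 28/2431, sgn +1
Racah Σ t=0..0: t=0:+1/414720 = 1/414720
⇒ 3j(4 6 6; 4 -3 -1)² = 49/2431, sgn -1
4πI² = N·(3j₀)²·(3jₘ)² = 12348/34969
I = -1·√(0.353113/4π) = -0.16763001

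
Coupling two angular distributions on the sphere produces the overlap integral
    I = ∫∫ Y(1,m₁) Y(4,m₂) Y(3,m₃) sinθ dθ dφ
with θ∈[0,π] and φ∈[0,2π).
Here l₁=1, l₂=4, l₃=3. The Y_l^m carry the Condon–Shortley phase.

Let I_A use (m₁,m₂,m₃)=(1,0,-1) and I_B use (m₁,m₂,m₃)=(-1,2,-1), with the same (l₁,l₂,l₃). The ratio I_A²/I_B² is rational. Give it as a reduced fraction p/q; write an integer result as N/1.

Shared (l₁,l₂,l₃)=(1,4,3): N and (l;000)² cancel in I_A²/I_B².
A: Δ = 2!·0!·6!/9! = 1/252; Racah Σ t=0..0: t=0:+1/96 = 1/96; ⇒ 3j(1 4 3; 1 0 -1)² = 1/42, sgn +1
B: Δ = 2!·0!·6!/9! = 1/252; Racah Σ t=2..2: t=2:+1/96 = 1/96; ⇒ 3j(1 4 3; -1 2 -1)² = 5/84, sgn +1
I_A²/I_B² = (1/42)/(5/84) = 2/5

2/5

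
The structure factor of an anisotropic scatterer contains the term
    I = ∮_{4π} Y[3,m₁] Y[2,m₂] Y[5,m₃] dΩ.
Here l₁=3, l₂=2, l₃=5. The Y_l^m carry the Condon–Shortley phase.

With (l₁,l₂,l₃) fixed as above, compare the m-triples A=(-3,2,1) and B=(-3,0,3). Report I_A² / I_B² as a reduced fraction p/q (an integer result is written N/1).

1/28

l's match ⇒ only the (l;m) 3-j factors differ between A and B.
A: triangle coeff Δ(3,2,5) = 1/2310; Σ_t [0,0]: t=0:+1/17280 = 1/17280; (3j)²=1/2310 [(3 2 5; -3 2 1)], sign=+1
B: triangle coeff Δ(3,2,5) = 1/2310; Σ_t [0,0]: t=0:+1/2880 = 1/2880; (3j)²=2/165 [(3 2 5; -3 0 3)], sign=+1
I_A²/I_B² = (1/2310)/(2/165) = 1/28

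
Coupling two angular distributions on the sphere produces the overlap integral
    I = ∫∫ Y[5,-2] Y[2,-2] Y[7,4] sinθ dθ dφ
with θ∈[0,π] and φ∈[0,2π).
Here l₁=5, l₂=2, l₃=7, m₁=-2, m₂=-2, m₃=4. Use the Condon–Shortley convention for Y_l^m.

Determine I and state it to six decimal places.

0.205860

Rules hold: Σm=0, L=14 even, 3≤7≤7.
N = 11·5·15 = 825
Δ = 0!·10!·4!/15! = 1/15015
Racah Σ t=0..0: t=0:+1/57600 = 1/57600
⇒ 3j(5 2 7; 0 0 0)² = 21/715, sgn -1
Racah Σ t=0..0: t=0:+1/725760 = 1/725760
⇒ 3j(5 2 7; -2 -2 4)² = 2/91, sgn -1
4πI² = N·(3j₀)²·(3jₘ)² = 90/169
I = +1·√(0.532544/4π) = 0.20586047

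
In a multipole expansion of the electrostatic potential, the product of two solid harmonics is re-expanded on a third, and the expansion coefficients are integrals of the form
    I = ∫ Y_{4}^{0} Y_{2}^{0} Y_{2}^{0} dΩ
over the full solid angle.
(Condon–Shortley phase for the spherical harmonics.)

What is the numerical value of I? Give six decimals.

m-sum 0 ✓  L=8 even ✓  2≤2≤6 ✓
Π(2lᵢ+1) = 9×5×5 = 225
triangle coeff Δ(4,2,2) = 1/630
Σ_t [2,2]: t=2:+1/16 = 1/16
(3j)²=2/35 [(4 2 2; 0 0 0)], sign=+1
(m-triple is (0,0,0) — same symbol as above.)
⇒ 4πI² = 36/49
I = (+1)√(36/49/(4π)) = 0.24179554

0.241796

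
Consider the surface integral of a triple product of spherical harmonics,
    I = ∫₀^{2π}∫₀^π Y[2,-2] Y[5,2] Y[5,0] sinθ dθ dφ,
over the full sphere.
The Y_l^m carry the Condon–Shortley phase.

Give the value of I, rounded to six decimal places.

Rules hold: Σm=0, L=12 even, 3≤5≤7.
N = 5·11·11 = 605
Δ = 2!·2!·8!/13! = 1/38610
Racah Σ t=0..2: t=0:+1/2880 t=1:−1/576 t=2:+1/2880 = -1/960
⇒ 3j(2 5 5; 0 0 0)² = 10/429, sgn +1
Racah Σ t=2..2: t=2:+1/2880 = 1/2880
⇒ 3j(2 5 5; -2 2 0)² = 14/429, sgn -1
4πI² = N·(3j₀)²·(3jₘ)² = 700/1521
I = -1·√(0.460224/4π) = -0.19137248

-0.191372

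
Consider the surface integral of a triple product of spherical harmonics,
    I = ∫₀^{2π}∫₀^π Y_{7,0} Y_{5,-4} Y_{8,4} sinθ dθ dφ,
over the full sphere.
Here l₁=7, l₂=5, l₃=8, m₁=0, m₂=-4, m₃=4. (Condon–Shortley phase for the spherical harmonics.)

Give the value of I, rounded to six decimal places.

Checks pass: Σm=0; 20 even; l₃=8∈[2,12].
(2·7+1)(2·5+1)(2·8+1) = 2805
Δ: 4! 10! 6! / 21! → 1/814773960
sum: t=0:+1/87091200 t=1:−1/4976640 t=2:+1/2073600 t=3:−1/4976640 t=4:+1/87091200 = 1/9676800
3j²(7 5 8; 0 0 0) = Δ·Π!·Σ² = 360/46189  (sign +1)
sum: t=0:+1/87091200 t=1:−1/74649600 = -1/522547200
3j²(7 5 8; 0 -4 4) = Δ·Π!·Σ² = 2/4199  (sign -1)
combine: 4πI² = 2805·360/46189·2/4199 = 10800/1037153
take √, sign -1: I = -0.02878628

-0.028786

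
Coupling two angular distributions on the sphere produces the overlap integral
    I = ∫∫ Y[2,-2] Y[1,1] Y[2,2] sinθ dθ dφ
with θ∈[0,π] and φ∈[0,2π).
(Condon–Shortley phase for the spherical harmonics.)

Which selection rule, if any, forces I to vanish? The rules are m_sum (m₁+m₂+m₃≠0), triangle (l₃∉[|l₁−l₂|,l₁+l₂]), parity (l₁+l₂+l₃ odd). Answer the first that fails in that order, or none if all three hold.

m₁+m₂+m₃ = -2 + 1 + 2 = 1  ✗
triangle: |2−1|=1 ≤ l₃=2 ≤ 2+1=3
parity: l₁+l₂+l₃ = 5 is odd

m_sum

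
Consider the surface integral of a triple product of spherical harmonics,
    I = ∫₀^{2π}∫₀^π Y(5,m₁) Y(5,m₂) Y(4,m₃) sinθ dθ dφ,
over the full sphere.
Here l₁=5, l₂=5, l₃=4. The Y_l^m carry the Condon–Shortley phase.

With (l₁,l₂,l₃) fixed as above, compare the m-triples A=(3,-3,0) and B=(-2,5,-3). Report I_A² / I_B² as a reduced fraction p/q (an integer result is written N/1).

Same 5,5,4: normalisation and zero-m 3j drop out of the ratio.
A: Δ: 6! 4! 4! / 15! → 1/3153150; sum: t=0:+1/11520 t=1:−1/4320 t=2:+1/27648 = -1/9216; 3j²(5 5 4; 3 -3 0) = Δ·Π!·Σ² = 2/143  (sign -1)
B: Δ: 6! 4! 4! / 15! → 1/3153150; sum: t=6:+1/103680 = 1/103680; 3j²(5 5 4; -2 5 -3) = Δ·Π!·Σ² = 7/429  (sign -1)
I_A²/I_B² = (2/143)/(7/429) = 6/7

6/7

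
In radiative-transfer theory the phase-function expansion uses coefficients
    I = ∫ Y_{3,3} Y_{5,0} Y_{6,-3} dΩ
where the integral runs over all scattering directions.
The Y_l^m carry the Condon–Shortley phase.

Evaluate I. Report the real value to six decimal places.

Rules hold: Σm=0, L=14 even, 2≤6≤8.
N = 7·11·13 = 1001
Δ = 2!·4!·8!/15! = 1/675675
Racah Σ t=0..2: t=0:+1/8640 t=1:−1/2304 t=2:+1/8640 = -7/34560
⇒ 3j(3 5 6; 0 0 0)² = 7/429, sgn -1
Racah Σ t=0..0: t=0:+1/34560 = 1/34560
⇒ 3j(3 5 6; 3 0 -3)² = 4/143, sgn -1
4πI² = N·(3j₀)²·(3jₘ)² = 196/429
I = +1·√(0.456876/4π) = 0.19067531

0.190675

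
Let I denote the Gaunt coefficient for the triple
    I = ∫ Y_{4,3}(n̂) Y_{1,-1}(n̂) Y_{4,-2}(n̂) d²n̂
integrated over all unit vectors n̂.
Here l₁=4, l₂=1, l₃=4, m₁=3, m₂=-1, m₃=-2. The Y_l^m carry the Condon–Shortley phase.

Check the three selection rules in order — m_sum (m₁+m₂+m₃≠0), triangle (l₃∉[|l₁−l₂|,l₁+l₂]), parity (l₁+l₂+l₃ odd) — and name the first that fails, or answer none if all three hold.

Σmᵢ = 0  ✓
l₃∈[|l₁−l₂|,l₁+l₂]=[3,5], have l₃=4  ✓
Σlᵢ = 9 ⇒ odd  ✗

parity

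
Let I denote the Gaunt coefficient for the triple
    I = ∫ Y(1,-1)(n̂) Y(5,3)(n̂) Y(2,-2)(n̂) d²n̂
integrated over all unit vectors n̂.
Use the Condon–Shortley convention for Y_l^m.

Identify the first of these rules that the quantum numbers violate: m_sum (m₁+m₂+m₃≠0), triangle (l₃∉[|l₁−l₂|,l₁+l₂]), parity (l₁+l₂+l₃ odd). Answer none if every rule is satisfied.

triangle

m₁+m₂+m₃ = -1 + 3 − 2 = 0  ✓
triangle: |1−5|=4 ≤ l₃=2 ≤ 1+5=6  ✗
parity: l₁+l₂+l₃ = 8 is even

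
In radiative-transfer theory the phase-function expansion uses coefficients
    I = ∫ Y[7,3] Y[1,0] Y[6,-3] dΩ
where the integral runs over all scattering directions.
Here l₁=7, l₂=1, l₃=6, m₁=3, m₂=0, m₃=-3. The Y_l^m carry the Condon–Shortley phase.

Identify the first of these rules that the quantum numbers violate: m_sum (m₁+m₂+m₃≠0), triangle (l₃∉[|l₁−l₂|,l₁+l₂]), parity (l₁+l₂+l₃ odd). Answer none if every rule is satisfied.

none

Σmᵢ = 0  ✓
l₃∈[|l₁−l₂|,l₁+l₂]=[6,8], have l₃=6  ✓
Σlᵢ = 14 ⇒ even  ✓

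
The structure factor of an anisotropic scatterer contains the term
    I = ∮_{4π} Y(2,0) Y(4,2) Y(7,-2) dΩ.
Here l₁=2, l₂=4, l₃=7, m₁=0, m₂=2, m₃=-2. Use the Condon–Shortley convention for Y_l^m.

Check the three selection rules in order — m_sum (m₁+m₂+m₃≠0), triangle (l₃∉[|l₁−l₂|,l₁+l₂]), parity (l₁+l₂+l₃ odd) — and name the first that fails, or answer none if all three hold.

Σmᵢ = 0  ✓
l₃∈[|l₁−l₂|,l₁+l₂]=[2,6], have l₃=7  ✗
Σlᵢ = 13 ⇒ odd

triangle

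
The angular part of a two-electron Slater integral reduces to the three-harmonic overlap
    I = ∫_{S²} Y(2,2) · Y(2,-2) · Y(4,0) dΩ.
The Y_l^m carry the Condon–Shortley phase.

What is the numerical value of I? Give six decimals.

0.040299

m-sum 0 ✓  L=8 even ✓  0≤4≤4 ✓
Π(2lᵢ+1) = 5×5×9 = 225
triangle coeff Δ(2,2,4) = 1/630
Σ_t [0,0]: t=0:+1/16 = 1/16
(3j)²=2/35 [(2 2 4; 0 0 0)], sign=+1
Σ_t [0,0]: t=0:+1/576 = 1/576
(3j)²=1/630 [(2 2 4; 2 -2 0)], sign=+1
⇒ 4πI² = 1/49
I = (+1)√(1/49/(4π)) = 0.04029926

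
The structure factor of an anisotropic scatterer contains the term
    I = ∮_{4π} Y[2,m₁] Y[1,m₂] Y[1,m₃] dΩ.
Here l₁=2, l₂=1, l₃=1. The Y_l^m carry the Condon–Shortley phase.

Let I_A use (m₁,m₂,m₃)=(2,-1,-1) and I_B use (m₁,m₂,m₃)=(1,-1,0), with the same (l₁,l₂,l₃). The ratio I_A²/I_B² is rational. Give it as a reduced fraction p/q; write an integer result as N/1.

2/1

Shared (l₁,l₂,l₃)=(2,1,1): N and (l;000)² cancel in I_A²/I_B².
A: Δ = 2!·2!·0!/5! = 1/30; Racah Σ t=0..0: t=0:+1/4 = 1/4; ⇒ 3j(2 1 1; 2 -1 -1)² = 1/5, sgn +1
B: Δ = 2!·2!·0!/5! = 1/30; Racah Σ t=0..0: t=0:+1/2 = 1/2; ⇒ 3j(2 1 1; 1 -1 0)² = 1/10, sgn -1
I_A²/I_B² = (1/5)/(1/10) = 2/1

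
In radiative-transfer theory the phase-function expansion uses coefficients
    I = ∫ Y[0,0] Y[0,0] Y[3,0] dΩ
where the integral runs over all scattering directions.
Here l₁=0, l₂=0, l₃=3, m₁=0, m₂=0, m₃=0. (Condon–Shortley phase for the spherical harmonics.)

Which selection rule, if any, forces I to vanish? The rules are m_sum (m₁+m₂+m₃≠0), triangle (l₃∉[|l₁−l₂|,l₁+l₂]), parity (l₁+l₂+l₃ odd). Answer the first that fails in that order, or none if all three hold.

triangle

azimuthal sum: 0 + 0 + 0 = 0  ✓
0 ≤ 3 ≤ 0 (triangle on l)  ✗
L = 0 + 0 + 3 = 3 (odd)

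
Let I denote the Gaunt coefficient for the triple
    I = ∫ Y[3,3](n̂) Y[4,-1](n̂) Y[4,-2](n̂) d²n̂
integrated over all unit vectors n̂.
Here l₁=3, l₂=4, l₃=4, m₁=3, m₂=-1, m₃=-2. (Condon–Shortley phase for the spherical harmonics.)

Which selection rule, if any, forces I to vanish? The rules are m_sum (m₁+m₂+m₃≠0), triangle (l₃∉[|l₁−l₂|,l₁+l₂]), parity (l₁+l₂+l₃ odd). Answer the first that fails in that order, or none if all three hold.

Σmᵢ = 0  ✓
l₃∈[|l₁−l₂|,l₁+l₂]=[1,7], have l₃=4  ✓
Σlᵢ = 11 ⇒ odd  ✗

parity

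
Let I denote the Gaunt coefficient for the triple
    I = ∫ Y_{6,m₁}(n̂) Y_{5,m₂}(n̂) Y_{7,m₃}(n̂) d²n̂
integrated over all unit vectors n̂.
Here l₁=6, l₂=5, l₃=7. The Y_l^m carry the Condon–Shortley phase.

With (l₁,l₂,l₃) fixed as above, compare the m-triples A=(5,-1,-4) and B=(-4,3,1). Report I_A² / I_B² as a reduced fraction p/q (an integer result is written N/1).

Shared (l₁,l₂,l₃)=(6,5,7): N and (l;000)² cancel in I_A²/I_B².
A: Δ = 4!·8!·6!/19! = 1/174594420; Racah Σ t=0..1: t=0:+1/5806080 t=1:−1/8709120 = 1/17418240; ⇒ 3j(6 5 7; 5 -1 -4)² = 275/88179, sgn -1
B: Δ = 4!·8!·6!/19! = 1/174594420; Racah Σ t=2..4: t=2:+1/116121600 t=3:−1/3628800 t=4:+1/1658880 = 13/38707200; ⇒ 3j(6 5 7; -4 3 1)² = 39/3553, sgn +1
I_A²/I_B² = (275/88179)/(39/3553) = 3025/10647

3025/10647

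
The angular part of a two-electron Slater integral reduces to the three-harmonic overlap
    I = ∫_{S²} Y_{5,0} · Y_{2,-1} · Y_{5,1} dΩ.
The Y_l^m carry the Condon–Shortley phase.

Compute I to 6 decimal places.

-0.036166

Rules hold: Σm=0, L=12 even, 3≤5≤7.
N = 11·5·11 = 605
Δ = 2!·8!·2!/13! = 1/38610
Racah Σ t=0..2: t=0:+1/2880 t=1:−1/576 t=2:+1/2880 = -1/960
⇒ 3j(5 2 5; 0 0 0)² = 10/429, sgn +1
Racah Σ t=0..1: t=0:+1/1440 t=1:−1/1152 = -1/5760
⇒ 3j(5 2 5; 0 -1 1)² = 1/858, sgn -1
4πI² = N·(3j₀)²·(3jₘ)² = 25/1521
I = -1·√(0.0164366/4π) = -0.03616600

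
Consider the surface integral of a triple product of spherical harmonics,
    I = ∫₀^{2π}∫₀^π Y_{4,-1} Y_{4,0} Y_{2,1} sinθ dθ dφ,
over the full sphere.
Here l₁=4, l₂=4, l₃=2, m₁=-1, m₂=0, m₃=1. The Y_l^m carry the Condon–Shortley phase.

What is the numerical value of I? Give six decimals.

-0.044869

Checks pass: Σm=0; 10 even; l₃=2∈[0,8].
(2·4+1)(2·4+1)(2·2+1) = 405
Δ: 6! 2! 2! / 11! → 1/13860
sum: t=2:+1/192 t=3:−1/36 t=4:+1/192 = -5/288
3j²(4 4 2; 0 0 0) = Δ·Π!·Σ² = 20/693  (sign -1)
sum: t=3:−1/72 t=4:+1/96 = -1/288
3j²(4 4 2; -1 0 1) = Δ·Π!·Σ² = 1/462  (sign +1)
combine: 4πI² = 405·20/693·1/462 = 150/5929
take √, sign -1: I = -0.04486937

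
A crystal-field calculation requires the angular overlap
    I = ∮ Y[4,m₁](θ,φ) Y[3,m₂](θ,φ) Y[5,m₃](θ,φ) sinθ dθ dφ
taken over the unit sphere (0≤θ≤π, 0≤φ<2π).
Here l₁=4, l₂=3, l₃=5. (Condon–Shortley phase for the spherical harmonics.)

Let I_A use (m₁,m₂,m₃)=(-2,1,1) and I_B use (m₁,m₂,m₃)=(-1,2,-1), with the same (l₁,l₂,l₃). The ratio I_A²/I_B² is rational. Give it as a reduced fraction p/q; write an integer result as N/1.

1849/3125

Shared (l₁,l₂,l₃)=(4,3,5): N and (l;000)² cancel in I_A²/I_B².
A: Δ = 2!·6!·4!/13! = 1/180180; Racah Σ t=0..2: t=0:+1/34560 t=1:−1/720 t=2:+1/384 = 43/34560; ⇒ 3j(4 3 5; -2 1 1)² = 1849/180180, sgn +1
B: Δ = 2!·6!·4!/13! = 1/180180; Racah Σ t=1..2: t=1:−1/1152 t=2:+1/432 = 5/3456; ⇒ 3j(4 3 5; -1 2 -1)² = 625/36036, sgn +1
I_A²/I_B² = (1849/180180)/(625/36036) = 1849/3125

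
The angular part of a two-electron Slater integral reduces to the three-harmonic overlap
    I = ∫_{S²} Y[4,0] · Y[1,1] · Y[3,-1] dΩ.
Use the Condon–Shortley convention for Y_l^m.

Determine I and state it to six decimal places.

0.150786

m-sum 0 ✓  L=8 even ✓  3≤3≤5 ✓
Π(2lᵢ+1) = 9×3×7 = 189
triangle coeff Δ(4,1,3) = 1/252
Σ_t [1,1]: t=1:−1/36 = -1/36
(3j)²=4/63 [(4 1 3; 0 0 0)], sign=+1
Σ_t [2,2]: t=2:+1/96 = 1/96
(3j)²=1/42 [(4 1 3; 0 1 -1)], sign=+1
⇒ 4πI² = 2/7
I = (+1)√(2/7/(4π)) = 0.15078601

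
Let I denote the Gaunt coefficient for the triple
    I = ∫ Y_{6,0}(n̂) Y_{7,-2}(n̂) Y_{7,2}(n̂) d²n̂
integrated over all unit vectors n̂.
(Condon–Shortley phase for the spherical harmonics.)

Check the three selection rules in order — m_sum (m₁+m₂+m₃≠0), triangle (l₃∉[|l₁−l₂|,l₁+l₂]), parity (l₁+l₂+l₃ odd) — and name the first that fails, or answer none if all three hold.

Σmᵢ = 0  ✓
l₃∈[|l₁−l₂|,l₁+l₂]=[1,13], have l₃=7  ✓
Σlᵢ = 20 ⇒ even  ✓

none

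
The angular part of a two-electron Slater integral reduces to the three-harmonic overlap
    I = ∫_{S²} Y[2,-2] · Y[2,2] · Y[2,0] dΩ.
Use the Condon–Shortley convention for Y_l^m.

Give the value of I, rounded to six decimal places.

-0.180224

Checks pass: Σm=0; 6 even; l₃=2∈[0,4].
(2·2+1)(2·2+1)(2·2+1) = 125
Δ: 2! 2! 2! / 7! → 1/630
sum: t=0:+1/8 t=1:−1/1 t=2:+1/8 = -3/4
3j²(2 2 2; 0 0 0) = Δ·Π!·Σ² = 2/35  (sign -1)
sum: t=2:+1/8 = 1/8
3j²(2 2 2; -2 2 0) = Δ·Π!·Σ² = 2/35  (sign +1)
combine: 4πI² = 125·2/35·2/35 = 20/49
take √, sign -1: I = -0.18022375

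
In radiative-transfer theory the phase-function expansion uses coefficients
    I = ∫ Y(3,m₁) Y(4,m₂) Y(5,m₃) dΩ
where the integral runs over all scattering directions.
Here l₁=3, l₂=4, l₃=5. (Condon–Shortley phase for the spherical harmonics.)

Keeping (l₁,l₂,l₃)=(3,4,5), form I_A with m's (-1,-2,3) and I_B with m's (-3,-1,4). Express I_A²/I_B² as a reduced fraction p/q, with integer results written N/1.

3/5

l's match ⇒ only the (l;m) 3-j factors differ between A and B.
A: triangle coeff Δ(3,4,5) = 1/180180; Σ_t [0,2]: t=0:+1/2304 t=1:−1/720 t=2:+1/5760 = -1/1280; (3j)²=27/1430 [(3 4 5; -1 -2 3)], sign=-1
B: triangle coeff Δ(3,4,5) = 1/180180; Σ_t [2,2]: t=2:+1/5760 = 1/5760; (3j)²=9/286 [(3 4 5; -3 -1 4)], sign=-1
I_A²/I_B² = (27/1430)/(9/286) = 3/5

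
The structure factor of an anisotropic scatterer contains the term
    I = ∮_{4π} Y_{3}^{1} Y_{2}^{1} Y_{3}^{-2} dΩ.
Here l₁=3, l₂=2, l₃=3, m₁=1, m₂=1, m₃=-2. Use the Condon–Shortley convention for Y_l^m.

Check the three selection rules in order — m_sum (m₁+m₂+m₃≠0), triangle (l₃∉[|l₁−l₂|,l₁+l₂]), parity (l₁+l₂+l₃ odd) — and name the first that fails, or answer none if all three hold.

none

Σmᵢ = 0  ✓
l₃∈[|l₁−l₂|,l₁+l₂]=[1,5], have l₃=3  ✓
Σlᵢ = 8 ⇒ even  ✓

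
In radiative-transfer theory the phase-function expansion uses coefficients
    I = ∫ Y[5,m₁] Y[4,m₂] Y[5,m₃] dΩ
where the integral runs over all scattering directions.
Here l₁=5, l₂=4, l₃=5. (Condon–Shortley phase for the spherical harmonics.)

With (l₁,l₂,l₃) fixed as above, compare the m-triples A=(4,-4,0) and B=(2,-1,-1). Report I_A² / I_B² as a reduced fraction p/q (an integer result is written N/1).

l's match ⇒ only the (l;m) 3-j factors differ between A and B.
A: triangle coeff Δ(5,4,5) = 1/3153150; Σ_t [0,0]: t=0:+1/69120 = 1/69120; (3j)²=2/143 [(5 4 5; 4 -4 0)], sign=-1
B: triangle coeff Δ(5,4,5) = 1/3153150; Σ_t [0,3]: t=0:+1/5184 t=1:−1/1152 t=2:+1/2880 t=3:−1/103680 = -7/20736; (3j)²=35/2574 [(5 4 5; 2 -1 -1)], sign=-1
I_A²/I_B² = (2/143)/(35/2574) = 36/35

36/35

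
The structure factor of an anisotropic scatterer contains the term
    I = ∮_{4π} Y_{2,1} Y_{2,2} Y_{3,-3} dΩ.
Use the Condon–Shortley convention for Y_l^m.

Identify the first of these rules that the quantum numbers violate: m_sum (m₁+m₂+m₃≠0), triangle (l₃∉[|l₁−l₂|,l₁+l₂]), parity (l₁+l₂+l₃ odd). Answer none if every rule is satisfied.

parity

azimuthal sum: 1 + 2 − 3 = 0  ✓
0 ≤ 3 ≤ 4 (triangle on l)  ✓
L = 2 + 2 + 3 = 7 (odd)  ✗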